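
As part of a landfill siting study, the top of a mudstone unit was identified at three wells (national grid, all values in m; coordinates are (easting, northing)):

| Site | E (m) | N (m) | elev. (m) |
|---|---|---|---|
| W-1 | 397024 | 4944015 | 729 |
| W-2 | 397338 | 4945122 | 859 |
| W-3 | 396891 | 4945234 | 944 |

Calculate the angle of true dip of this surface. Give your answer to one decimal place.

Two edge vectors: W-1→W-2 = (314, 1107, 130), W-1→W-3 = (-133, 1219, 215).
Normal n = (W-1→W-2) × (W-1→W-3) = (79535, -84800, 529997).
So ∂z/∂E = −n_x/n_z = −0.15007 and ∂z/∂N = −n_y/n_z = 0.16000.
Gradient magnitude |∇z| = √(a² + b²) = √(0.02252 + 0.02560) = 0.21936.
True dip = arctan(0.21936) = 12.4°, dipping toward SE (azimuth ≈ 137°).

12.4°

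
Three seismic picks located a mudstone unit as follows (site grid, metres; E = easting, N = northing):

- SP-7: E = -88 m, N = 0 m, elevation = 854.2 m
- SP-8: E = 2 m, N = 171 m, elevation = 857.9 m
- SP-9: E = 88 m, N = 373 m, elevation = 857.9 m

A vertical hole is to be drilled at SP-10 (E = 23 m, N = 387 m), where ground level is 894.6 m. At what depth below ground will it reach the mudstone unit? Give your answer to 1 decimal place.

52.0 m

Let the plane be z = a·E + b·N + c.
SP-8−SP-7: 90a + 171b = 3.7;  SP-9−SP-7: 176a + 373b = 3.7.
Solving gives a = 0.21514, b = −0.09159.
Then c = 854.2 − a·-88 − b·0 = 873.13.
At (23, 387): z_contact = 4.95 − 35.45 + 873.13 = 842.63 m.
Depth below ground = 894.6 − 842.63 = 52.0 m.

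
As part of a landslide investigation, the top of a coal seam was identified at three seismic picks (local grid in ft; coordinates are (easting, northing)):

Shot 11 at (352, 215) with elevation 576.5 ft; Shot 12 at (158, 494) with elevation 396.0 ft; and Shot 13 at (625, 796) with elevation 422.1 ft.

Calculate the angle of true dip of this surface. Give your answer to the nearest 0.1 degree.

28.0°

Let the plane be z = a·E + b·N + c.
Shot 12−Shot 11: −194a + 279b = −180.5;  Shot 13−Shot 11: 273a + 581b = −154.4.
Solving gives a = 0.32715, b = −0.41947.
Gradient magnitude |∇z| = √(a² + b²) = √(0.10703 + 0.17596) = 0.53196.
True dip = arctan(0.53196) = 28.0°, dipping toward NW (azimuth ≈ 322°).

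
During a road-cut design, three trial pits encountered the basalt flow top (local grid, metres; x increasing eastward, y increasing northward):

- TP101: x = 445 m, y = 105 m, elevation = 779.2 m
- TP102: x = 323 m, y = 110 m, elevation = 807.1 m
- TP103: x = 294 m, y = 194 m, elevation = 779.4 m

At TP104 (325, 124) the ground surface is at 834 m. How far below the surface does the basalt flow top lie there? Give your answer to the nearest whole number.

Let the plane be z = a·x + b·y + c.
TP102−TP101: −122a + 5b = 27.9;  TP103−TP101: −151a + 89b = 0.2.
Solving gives a = −0.24568, b = −0.41458.
Then c = 779.2 − a·445 − b·105 = 932.06.
At (325, 124): z_contact = −79.8 − 51.4 + 932.06 = 800.8 m.
Depth below ground = 834 − 800.8 = 33 m.

33 m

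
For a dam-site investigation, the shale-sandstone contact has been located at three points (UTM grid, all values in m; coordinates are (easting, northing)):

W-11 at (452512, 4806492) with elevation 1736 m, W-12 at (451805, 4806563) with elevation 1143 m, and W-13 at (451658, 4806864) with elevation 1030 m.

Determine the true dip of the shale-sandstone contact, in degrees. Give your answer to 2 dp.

Two edge vectors: W-11→W-12 = (-707, 71, -593), W-11→W-13 = (-854, 372, -706).
Normal n = (W-11→W-12) × (W-11→W-13) = (170470, 7280, -202370).
So ∂z/∂E = −n_x/n_z = 0.84237 and ∂z/∂N = −n_y/n_z = 0.03597.
Gradient magnitude |∇z| = √(a² + b²) = √(0.70958 + 0.00129) = 0.84314.
True dip = arctan(0.84314) = 40.14°, dipping toward W (azimuth ≈ 268°).

40.14°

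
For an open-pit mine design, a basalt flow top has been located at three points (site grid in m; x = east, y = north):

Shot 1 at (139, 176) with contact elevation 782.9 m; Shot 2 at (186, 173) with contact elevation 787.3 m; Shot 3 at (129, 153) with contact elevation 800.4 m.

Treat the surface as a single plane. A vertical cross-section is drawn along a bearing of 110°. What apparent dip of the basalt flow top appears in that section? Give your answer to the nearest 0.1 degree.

Two edge vectors: Shot 1→Shot 2 = (47, -3, 4.4), Shot 1→Shot 3 = (-10, -23, 17.5).
Normal n = (Shot 1→Shot 2) × (Shot 1→Shot 3) = (48.7, -866.5, -1111).
So ∂z/∂x = −n_x/n_z = 0.04383 and ∂z/∂y = −n_y/n_z = −0.77993.
Unit vector along 110° is (sin 110°, cos 110°) = (0.9397, -0.3420).
Slope in that direction = a·(0.9397) + b·(-0.3420) = 0.30794.
Apparent dip = arctan|0.30794| = 17.1° (true dip is 38.0°, so apparent ≤ true as expected).

17.1°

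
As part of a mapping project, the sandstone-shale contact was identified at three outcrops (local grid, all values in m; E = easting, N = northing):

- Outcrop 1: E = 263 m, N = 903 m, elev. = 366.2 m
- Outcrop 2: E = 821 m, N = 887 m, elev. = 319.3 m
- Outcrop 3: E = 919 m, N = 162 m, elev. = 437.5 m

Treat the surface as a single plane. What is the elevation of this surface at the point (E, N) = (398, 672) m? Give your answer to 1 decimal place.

394.6 m

Let the plane be z = a·E + b·N + c.
Outcrop 2−Outcrop 1: 558a − 16b = −46.9;  Outcrop 3−Outcrop 1: 656a − 741b = 71.3.
Solving gives a = −0.08907, b = −0.17507.
Then c = 366.2 − a·263 − b·903 = 547.72.
At (398, 672): z = −35.4 − 117.6 + 547.72 = 394.6 m.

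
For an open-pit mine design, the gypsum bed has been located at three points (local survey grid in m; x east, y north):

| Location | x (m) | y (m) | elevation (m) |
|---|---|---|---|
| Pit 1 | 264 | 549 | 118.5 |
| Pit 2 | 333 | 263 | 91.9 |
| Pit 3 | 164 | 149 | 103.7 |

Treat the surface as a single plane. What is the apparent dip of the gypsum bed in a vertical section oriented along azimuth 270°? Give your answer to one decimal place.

Two edge vectors: Pit 1→Pit 2 = (69, -286, -26.6), Pit 1→Pit 3 = (-100, -400, -14.8).
Normal n = (Pit 1→Pit 2) × (Pit 1→Pit 3) = (-6407.2, 3681.2, -56200).
So ∂z/∂x = −n_x/n_z = −0.11401 and ∂z/∂y = −n_y/n_z = 0.06550.
Unit vector along 270° is (sin 270°, cos 270°) = (-1.0000, -0.0000).
Slope in that direction = a·(-1.0000) + b·(-0.0000) = 0.11401.
Apparent dip = arctan|0.11401| = 6.5° (true dip is 7.5°, so apparent ≤ true as expected).

6.5°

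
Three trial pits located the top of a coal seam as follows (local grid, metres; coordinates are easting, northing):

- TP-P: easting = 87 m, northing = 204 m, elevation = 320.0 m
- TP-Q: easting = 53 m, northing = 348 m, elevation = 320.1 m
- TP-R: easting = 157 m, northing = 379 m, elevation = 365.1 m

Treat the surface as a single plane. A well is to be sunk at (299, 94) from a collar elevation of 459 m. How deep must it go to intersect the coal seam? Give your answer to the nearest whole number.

Let the plane be z = a·easting + b·northing + c.
TP-Q−TP-P: −34a + 144b = 0.1;  TP-R−TP-P: 70a + 175b = 45.1.
Solving gives a = 0.40405, b = 0.09609.
Then c = 320 − a·87 − b·204 = 265.24.
At (299, 94): z_contact = 120.8 + 9.0 + 265.24 = 395.1 m.
Depth below ground = 459 − 395.1 = 64 m.

64 m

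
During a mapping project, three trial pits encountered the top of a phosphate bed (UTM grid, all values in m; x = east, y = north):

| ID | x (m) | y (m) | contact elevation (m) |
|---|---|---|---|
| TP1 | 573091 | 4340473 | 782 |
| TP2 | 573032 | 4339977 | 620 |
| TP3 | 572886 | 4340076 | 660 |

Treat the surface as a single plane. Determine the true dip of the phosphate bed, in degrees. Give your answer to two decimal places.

18.57°

Two edge vectors: TP1→TP2 = (-59, -496, -162), TP1→TP3 = (-205, -397, -122).
Normal n = (TP1→TP2) × (TP1→TP3) = (-3802, 26012, -78257).
So ∂z/∂x = −n_x/n_z = −0.04858 and ∂z/∂y = −n_y/n_z = 0.33239.
Gradient magnitude |∇z| = √(a² + b²) = √(0.00236 + 0.11048) = 0.33592.
True dip = arctan(0.33592) = 18.57°, dipping toward S (azimuth ≈ 172°).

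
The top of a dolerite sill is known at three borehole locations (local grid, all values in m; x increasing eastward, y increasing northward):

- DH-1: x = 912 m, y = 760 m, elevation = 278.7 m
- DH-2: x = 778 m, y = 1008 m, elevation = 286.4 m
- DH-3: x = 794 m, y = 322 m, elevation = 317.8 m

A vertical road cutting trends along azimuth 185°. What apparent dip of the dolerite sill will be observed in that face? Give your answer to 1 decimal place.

3.5°

Two edge vectors: DH-1→DH-2 = (-134, 248, 7.7), DH-1→DH-3 = (-118, -438, 39.1).
Normal n = (DH-1→DH-2) × (DH-1→DH-3) = (13069.4, 4330.8, 87956).
So ∂z/∂x = −n_x/n_z = −0.14859 and ∂z/∂y = −n_y/n_z = −0.04924.
Unit vector along 185° is (sin 185°, cos 185°) = (-0.0872, -0.9962).
Slope in that direction = a·(-0.0872) + b·(-0.9962) = 0.06200.
Apparent dip = arctan|0.06200| = 3.5° (true dip is 8.9°, so apparent ≤ true as expected).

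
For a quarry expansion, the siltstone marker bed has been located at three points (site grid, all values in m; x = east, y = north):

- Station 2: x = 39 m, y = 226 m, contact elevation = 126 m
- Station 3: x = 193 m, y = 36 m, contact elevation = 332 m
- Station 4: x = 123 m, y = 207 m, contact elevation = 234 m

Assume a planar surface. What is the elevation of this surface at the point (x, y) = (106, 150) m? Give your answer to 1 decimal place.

Two edge vectors: Station 2→Station 3 = (154, -190, 206), Station 2→Station 4 = (84, -19, 108).
Normal n = (Station 2→Station 3) × (Station 2→Station 4) = (-16606, 672, 13034).
So ∂z/∂x = −n_x/n_z = 1.27405 and ∂z/∂y = −n_y/n_z = −0.05156.
Intercept c from Station 2: 126 − 49.69 + 11.65 = 87.96.
At (106, 150): z = 135.0 − 7.7 + 87.96 = 215.3 m.

215.3 m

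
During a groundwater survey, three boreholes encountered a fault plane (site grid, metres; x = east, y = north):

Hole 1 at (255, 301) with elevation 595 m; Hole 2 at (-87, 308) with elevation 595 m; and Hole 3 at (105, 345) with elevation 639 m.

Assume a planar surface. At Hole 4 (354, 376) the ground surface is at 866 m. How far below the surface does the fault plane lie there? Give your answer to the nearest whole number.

Two edge vectors: Hole 1→Hole 2 = (-342, 7, 0), Hole 1→Hole 3 = (-150, 44, 44).
Normal n = (Hole 1→Hole 2) × (Hole 1→Hole 3) = (308, 15048, -13998).
So ∂z/∂x = −n_x/n_z = 0.02200 and ∂z/∂y = −n_y/n_z = 1.07501.
Intercept c from Hole 1: 595 − 5.61 − 323.58 = 265.81.
At (354, 376): z_contact = 7.8 + 404.2 + 265.81 = 677.8 m.
Depth below ground = 866 − 677.8 = 188 m.

188 m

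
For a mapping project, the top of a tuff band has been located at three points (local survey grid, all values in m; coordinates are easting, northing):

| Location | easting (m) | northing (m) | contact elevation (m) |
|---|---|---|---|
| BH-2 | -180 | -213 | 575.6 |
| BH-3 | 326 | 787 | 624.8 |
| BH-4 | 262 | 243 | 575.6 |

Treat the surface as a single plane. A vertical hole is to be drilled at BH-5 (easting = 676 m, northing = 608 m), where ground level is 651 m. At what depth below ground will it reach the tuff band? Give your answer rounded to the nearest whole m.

82 m

Two edge vectors: BH-2→BH-3 = (506, 1000, 49.2), BH-2→BH-4 = (442, 456, 0).
Normal n = (BH-2→BH-3) × (BH-2→BH-4) = (-22435.2, 21746.4, -211264).
So ∂z/∂easting = −n_x/n_z = −0.10620 and ∂z/∂northing = −n_y/n_z = 0.10293.
Intercept c from BH-2: 575.6 − 19.12 + 21.93 = 578.41.
At (676, 608): z_contact = −71.8 + 62.6 + 578.41 = 569.2 m.
Depth below ground = 651 − 569.2 = 82 m.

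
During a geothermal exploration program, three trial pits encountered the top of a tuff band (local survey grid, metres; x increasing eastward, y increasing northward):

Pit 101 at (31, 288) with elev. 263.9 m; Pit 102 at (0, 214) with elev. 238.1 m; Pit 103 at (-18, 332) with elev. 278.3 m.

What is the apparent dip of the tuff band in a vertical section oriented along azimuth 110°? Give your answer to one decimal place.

Two edge vectors: Pit 101→Pit 102 = (-31, -74, -25.8), Pit 101→Pit 103 = (-49, 44, 14.4).
Normal n = (Pit 101→Pit 102) × (Pit 101→Pit 103) = (69.6, 1710.6, -4990).
So ∂z/∂x = −n_x/n_z = 0.01395 and ∂z/∂y = −n_y/n_z = 0.34281.
Unit vector along 110° is (sin 110°, cos 110°) = (0.9397, -0.3420).
Slope in that direction = a·(0.9397) + b·(-0.3420) = −0.10414.
Apparent dip = arctan|0.10414| = 5.9° (true dip is 18.9°, so apparent ≤ true as expected).

5.9°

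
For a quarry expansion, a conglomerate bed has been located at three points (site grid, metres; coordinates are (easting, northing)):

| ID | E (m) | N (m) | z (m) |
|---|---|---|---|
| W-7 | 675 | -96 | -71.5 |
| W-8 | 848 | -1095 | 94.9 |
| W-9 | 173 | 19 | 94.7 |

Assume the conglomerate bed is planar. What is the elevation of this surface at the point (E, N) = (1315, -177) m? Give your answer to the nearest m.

-299 m

Let the plane be z = a·E + b·N + c.
W-8−W-7: 173a − 999b = 166.4;  W-9−W-7: −502a + 115b = 166.2.
Solving gives a = −0.38449, b = −0.23315.
Then c = -71.5 − a·675 − b·-96 = 165.65.
At (1315, -177): z = −505.6 + 41.3 + 165.65 = -298.7 m.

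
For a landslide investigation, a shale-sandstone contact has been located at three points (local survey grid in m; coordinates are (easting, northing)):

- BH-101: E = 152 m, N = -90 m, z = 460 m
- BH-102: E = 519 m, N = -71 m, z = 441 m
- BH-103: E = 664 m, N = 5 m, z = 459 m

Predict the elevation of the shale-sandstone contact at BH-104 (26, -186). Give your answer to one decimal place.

433.2 m

Let the plane be z = a·E + b·N + c.
BH-102−BH-101: 367a + 19b = −19;  BH-103−BH-101: 512a + 95b = −1.
Solving gives a = −0.07105, b = 0.37240.
Then c = 460 − a·152 − b·-90 = 504.32.
At (26, -186): z = −1.8 − 69.3 + 504.32 = 433.2 m.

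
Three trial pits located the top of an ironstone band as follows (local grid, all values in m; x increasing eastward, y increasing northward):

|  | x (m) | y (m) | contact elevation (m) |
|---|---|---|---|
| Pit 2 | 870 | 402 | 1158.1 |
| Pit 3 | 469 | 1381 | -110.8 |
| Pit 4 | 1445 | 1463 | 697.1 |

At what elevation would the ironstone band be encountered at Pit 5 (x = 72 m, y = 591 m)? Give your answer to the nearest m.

Let the plane be z = a·x + b·y + c.
Pit 3−Pit 2: −401a + 979b = −1268.9;  Pit 4−Pit 2: 575a + 1061b = −461.
Solving gives a = 0.90550, b = −0.92522.
Then c = 1158.1 − a·870 − b·402 = 742.25.
At (72, 591): z = 65.2 − 546.8 + 742.25 = 260.6 m.

261 m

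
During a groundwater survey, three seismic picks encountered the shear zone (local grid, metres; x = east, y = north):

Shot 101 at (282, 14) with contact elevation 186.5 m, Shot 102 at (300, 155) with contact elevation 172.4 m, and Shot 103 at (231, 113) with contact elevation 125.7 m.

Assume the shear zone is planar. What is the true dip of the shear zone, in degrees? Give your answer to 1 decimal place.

39.5°

Let the plane be z = a·x + b·y + c.
Shot 102−Shot 101: 18a + 141b = −14.1;  Shot 103−Shot 101: −51a + 99b = −60.8.
Solving gives a = 0.79983, b = −0.20211.
Gradient magnitude |∇z| = √(a² + b²) = √(0.63973 + 0.04085) = 0.82497.
True dip = arctan(0.82497) = 39.5°, dipping toward WNW (azimuth ≈ 284°).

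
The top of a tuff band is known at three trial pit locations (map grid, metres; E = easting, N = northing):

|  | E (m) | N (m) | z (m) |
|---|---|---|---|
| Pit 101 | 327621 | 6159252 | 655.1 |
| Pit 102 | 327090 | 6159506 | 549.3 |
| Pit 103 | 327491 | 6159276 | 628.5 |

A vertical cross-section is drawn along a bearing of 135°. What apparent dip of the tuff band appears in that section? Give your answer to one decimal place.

7.6°

Two edge vectors: Pit 101→Pit 102 = (-531, 254, -105.8), Pit 101→Pit 103 = (-130, 24, -26.6).
Normal n = (Pit 101→Pit 102) × (Pit 101→Pit 103) = (-4217.2, -370.6, 20276).
So ∂z/∂E = −n_x/n_z = 0.20799 and ∂z/∂N = −n_y/n_z = 0.01828.
Unit vector along 135° is (sin 135°, cos 135°) = (0.7071, -0.7071).
Slope in that direction = a·(0.7071) + b·(-0.7071) = 0.13415.
Apparent dip = arctan|0.13415| = 7.6° (true dip is 11.8°, so apparent ≤ true as expected).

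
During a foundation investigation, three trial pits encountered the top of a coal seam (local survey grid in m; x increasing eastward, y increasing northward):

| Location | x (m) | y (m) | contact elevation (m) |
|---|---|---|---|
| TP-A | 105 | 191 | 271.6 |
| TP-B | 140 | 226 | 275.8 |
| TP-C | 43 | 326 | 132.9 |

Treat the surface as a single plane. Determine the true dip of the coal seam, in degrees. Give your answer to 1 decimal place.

Two edge vectors: TP-A→TP-B = (35, 35, 4.2), TP-A→TP-C = (-62, 135, -138.7).
Normal n = (TP-A→TP-B) × (TP-A→TP-C) = (-5421.5, 4594.1, 6895).
So ∂z/∂x = −n_x/n_z = 0.78629 and ∂z/∂y = −n_y/n_z = −0.66629.
Gradient magnitude |∇z| = √(a² + b²) = √(0.61826 + 0.44395) = 1.03063.
True dip = arctan(1.03063) = 45.9°, dipping toward NW (azimuth ≈ 310°).

45.9°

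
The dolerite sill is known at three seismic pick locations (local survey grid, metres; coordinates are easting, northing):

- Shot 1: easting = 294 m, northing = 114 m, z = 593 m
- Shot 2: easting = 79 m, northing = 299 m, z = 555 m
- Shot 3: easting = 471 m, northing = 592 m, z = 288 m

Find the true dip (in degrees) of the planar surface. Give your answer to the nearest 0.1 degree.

Two edge vectors: Shot 1→Shot 2 = (-215, 185, -38), Shot 1→Shot 3 = (177, 478, -305).
Normal n = (Shot 1→Shot 2) × (Shot 1→Shot 3) = (-38261, -72301, -135515).
So ∂z/∂easting = −n_x/n_z = −0.28234 and ∂z/∂northing = −n_y/n_z = −0.53353.
Gradient magnitude |∇z| = √(a² + b²) = √(0.07971 + 0.28465) = 0.60363.
True dip = arctan(0.60363) = 31.1°, dipping toward NNE (azimuth ≈ 028°).

31.1°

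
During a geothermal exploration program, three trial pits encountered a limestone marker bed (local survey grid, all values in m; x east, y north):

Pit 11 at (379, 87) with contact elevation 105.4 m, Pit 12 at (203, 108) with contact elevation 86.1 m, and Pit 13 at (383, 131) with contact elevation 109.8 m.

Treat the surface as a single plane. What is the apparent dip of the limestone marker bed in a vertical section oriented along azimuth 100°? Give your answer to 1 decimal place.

Two edge vectors: Pit 11→Pit 12 = (-176, 21, -19.3), Pit 11→Pit 13 = (4, 44, 4.4).
Normal n = (Pit 11→Pit 12) × (Pit 11→Pit 13) = (941.6, 697.2, -7828).
So ∂z/∂x = −n_x/n_z = 0.12029 and ∂z/∂y = −n_y/n_z = 0.08906.
Unit vector along 100° is (sin 100°, cos 100°) = (0.9848, -0.1736).
Slope in that direction = a·(0.9848) + b·(-0.1736) = 0.10299.
Apparent dip = arctan|0.10299| = 5.9° (true dip is 8.5°, so apparent ≤ true as expected).

5.9°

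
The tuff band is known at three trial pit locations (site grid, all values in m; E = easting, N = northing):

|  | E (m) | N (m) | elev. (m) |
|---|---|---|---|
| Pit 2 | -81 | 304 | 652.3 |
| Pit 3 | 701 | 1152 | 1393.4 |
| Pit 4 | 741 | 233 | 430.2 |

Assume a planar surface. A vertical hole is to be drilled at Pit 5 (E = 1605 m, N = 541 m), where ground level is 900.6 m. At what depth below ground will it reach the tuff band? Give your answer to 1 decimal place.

305.8 m

Two edge vectors: Pit 2→Pit 3 = (782, 848, 741.1), Pit 2→Pit 4 = (822, -71, -222.1).
Normal n = (Pit 2→Pit 3) × (Pit 2→Pit 4) = (-135722.7, 782866.4, -752578).
So ∂z/∂E = −n_x/n_z = −0.180344 and ∂z/∂N = −n_y/n_z = 1.040246.
Intercept c from Pit 2: 652.3 − 14.61 − 316.23 = 321.46.
At (1605, 541): z_contact = −289.45 + 562.77 + 321.46 = 594.78 m.
Depth below ground = 900.6 − 594.78 = 305.8 m.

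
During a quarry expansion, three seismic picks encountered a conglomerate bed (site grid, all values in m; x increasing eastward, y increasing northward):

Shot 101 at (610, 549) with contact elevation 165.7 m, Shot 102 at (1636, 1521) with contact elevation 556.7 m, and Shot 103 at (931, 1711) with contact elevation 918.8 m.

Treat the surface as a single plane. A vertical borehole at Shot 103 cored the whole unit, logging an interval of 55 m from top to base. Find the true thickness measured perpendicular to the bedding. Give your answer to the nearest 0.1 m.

Let the plane be z = a·x + b·y + c.
Shot 102−Shot 101: 1026a + 972b = 391;  Shot 103−Shot 101: 321a + 1162b = 753.1.
Solving gives a = −0.31546, b = 0.73525.
|∇z| = √(a²+b²) = 0.80007, so dip δ = arctan(0.80007) = 38.66°.
True thickness = vertical thickness × cos δ = 55 × cos 38.66° = 42.9 m.

42.9 m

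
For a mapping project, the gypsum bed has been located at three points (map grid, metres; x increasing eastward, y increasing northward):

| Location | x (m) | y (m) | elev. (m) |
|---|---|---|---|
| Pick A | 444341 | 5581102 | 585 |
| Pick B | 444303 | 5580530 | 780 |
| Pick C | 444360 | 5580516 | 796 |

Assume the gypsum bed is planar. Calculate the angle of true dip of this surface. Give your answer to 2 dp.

Let the plane be z = a·x + b·y + c.
Pick B−Pick A: −38a − 572b = 195;  Pick C−Pick A: 19a − 586b = 211.
Solving gives a = 0.19381, b = −0.35378.
Gradient magnitude |∇z| = √(a² + b²) = √(0.03756 + 0.12516) = 0.40339.
True dip = arctan(0.40339) = 21.97°, dipping toward NNW (azimuth ≈ 331°).

21.97°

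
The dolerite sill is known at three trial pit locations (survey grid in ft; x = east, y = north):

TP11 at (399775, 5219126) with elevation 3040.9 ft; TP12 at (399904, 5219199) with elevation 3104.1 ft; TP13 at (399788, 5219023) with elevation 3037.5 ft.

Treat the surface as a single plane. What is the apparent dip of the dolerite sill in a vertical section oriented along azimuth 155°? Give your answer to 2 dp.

Two edge vectors: TP11→TP12 = (129, 73, 63.2), TP11→TP13 = (13, -103, -3.4).
Normal n = (TP11→TP12) × (TP11→TP13) = (6261.4, 1260.2, -14236).
So ∂z/∂x = −n_x/n_z = 0.43983 and ∂z/∂y = −n_y/n_z = 0.08852.
Unit vector along 155° is (sin 155°, cos 155°) = (0.4226, -0.9063).
Slope in that direction = a·(0.4226) + b·(-0.9063) = 0.10565.
Apparent dip = arctan|0.10565| = 6.03° (true dip is 24.2°, so apparent ≤ true as expected).

6.03°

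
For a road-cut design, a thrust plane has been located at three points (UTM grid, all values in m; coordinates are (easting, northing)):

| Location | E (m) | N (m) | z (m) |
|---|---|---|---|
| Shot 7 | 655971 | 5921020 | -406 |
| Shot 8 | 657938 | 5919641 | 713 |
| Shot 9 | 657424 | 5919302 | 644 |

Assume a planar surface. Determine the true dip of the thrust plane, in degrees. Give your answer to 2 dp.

25.18°

Let the plane be z = a·E + b·N + c.
Shot 8−Shot 7: 1967a − 1379b = 1119;  Shot 9−Shot 7: 1453a − 1718b = 1050.
Solving gives a = 0.34493, b = −0.31945.
Gradient magnitude |∇z| = √(a² + b²) = √(0.11898 + 0.10205) = 0.47013.
True dip = arctan(0.47013) = 25.18°, dipping toward NW (azimuth ≈ 313°).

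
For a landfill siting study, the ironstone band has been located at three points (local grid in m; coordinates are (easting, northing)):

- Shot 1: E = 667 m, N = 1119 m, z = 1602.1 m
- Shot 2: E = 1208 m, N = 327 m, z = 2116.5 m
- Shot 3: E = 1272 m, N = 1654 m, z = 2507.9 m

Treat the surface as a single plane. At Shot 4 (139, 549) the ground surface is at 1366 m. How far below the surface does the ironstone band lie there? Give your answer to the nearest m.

578 m

Two edge vectors: Shot 1→Shot 2 = (541, -792, 514.4), Shot 1→Shot 3 = (605, 535, 905.8).
Normal n = (Shot 1→Shot 2) × (Shot 1→Shot 3) = (-992597.6, -178825.8, 768595).
So ∂z/∂E = −n_x/n_z = 1.29144 and ∂z/∂N = −n_y/n_z = 0.23267.
Intercept c from Shot 1: 1602.1 − 861.39 − 260.35 = 480.35.
At (139, 549): z_contact = 179.5 + 127.7 + 480.35 = 787.6 m.
Depth below ground = 1366 − 787.6 = 578 m.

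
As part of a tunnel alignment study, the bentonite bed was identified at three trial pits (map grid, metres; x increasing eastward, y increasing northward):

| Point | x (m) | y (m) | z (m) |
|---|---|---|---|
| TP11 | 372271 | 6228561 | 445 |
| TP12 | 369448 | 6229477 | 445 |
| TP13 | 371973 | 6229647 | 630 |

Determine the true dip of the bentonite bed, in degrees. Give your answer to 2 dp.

11.12°

Two edge vectors: TP11→TP12 = (-2823, 916, 0), TP11→TP13 = (-298, 1086, 185).
Normal n = (TP11→TP12) × (TP11→TP13) = (169460, 522255, -2792810).
So ∂z/∂x = −n_x/n_z = 0.06068 and ∂z/∂y = −n_y/n_z = 0.18700.
Gradient magnitude |∇z| = √(a² + b²) = √(0.00368 + 0.03497) = 0.19660.
True dip = arctan(0.19660) = 11.12°, dipping toward SSW (azimuth ≈ 198°).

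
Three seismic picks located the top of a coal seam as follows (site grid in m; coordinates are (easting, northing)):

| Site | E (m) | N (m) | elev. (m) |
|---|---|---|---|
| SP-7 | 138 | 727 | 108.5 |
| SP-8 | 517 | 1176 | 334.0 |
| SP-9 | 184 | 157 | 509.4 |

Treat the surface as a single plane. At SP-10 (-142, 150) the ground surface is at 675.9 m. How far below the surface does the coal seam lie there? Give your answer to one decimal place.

587.3 m

Two edge vectors: SP-7→SP-8 = (379, 449, 225.5), SP-7→SP-9 = (46, -570, 400.9).
Normal n = (SP-7→SP-8) × (SP-7→SP-9) = (308539.1, -141568.1, -236684).
So ∂z/∂E = −n_x/n_z = 1.303591 and ∂z/∂N = −n_y/n_z = −0.598131.
Intercept c from SP-7: 108.5 − 179.90 + 434.84 = 363.45.
At (-142, 150): z_contact = −185.11 − 89.72 + 363.45 = 88.62 m.
Depth below ground = 675.9 − 88.62 = 587.3 m.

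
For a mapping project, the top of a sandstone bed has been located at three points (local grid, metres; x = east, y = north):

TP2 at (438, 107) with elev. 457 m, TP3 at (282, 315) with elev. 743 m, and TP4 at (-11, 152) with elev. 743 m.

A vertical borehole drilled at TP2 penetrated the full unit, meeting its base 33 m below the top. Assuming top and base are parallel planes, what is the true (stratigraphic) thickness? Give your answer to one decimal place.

22.1 m

Let the plane be z = a·x + b·y + c.
TP3−TP2: −156a + 208b = 286;  TP4−TP2: −449a + 45b = 286.
Solving gives a = −0.53974, b = 0.97020.
|∇z| = √(a²+b²) = 1.11022, so dip δ = arctan(1.11022) = 47.99°.
True thickness = vertical thickness × cos δ = 33 × cos 47.99° = 22.1 m.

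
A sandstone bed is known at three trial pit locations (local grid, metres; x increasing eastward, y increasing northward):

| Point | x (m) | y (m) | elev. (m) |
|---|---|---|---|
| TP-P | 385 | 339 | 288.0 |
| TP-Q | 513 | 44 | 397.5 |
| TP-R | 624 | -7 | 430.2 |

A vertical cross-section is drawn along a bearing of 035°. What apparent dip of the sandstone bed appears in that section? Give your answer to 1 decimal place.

Let the plane be z = a·x + b·y + c.
TP-Q−TP-P: 128a − 295b = 109.5;  TP-R−TP-P: 239a − 346b = 142.2.
Solving gives a = 0.15494, b = −0.30396.
Unit vector along 035° is (sin 35°, cos 35°) = (0.5736, 0.8192).
Slope in that direction = a·(0.5736) + b·(0.8192) = −0.16012.
Apparent dip = arctan|0.16012| = 9.1° (true dip is 18.8°, so apparent ≤ true as expected).

9.1°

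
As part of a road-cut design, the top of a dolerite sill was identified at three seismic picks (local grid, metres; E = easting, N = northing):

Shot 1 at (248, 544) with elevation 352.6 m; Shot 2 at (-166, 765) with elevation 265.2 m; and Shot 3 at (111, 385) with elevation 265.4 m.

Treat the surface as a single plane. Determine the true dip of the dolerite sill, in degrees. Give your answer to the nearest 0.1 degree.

23.1°

Two edge vectors: Shot 1→Shot 2 = (-414, 221, -87.4), Shot 1→Shot 3 = (-137, -159, -87.2).
Normal n = (Shot 1→Shot 2) × (Shot 1→Shot 3) = (-33167.8, -24127, 96103).
So ∂z/∂E = −n_x/n_z = 0.34513 and ∂z/∂N = −n_y/n_z = 0.25105.
Gradient magnitude |∇z| = √(a² + b²) = √(0.11911 + 0.06303) = 0.42678.
True dip = arctan(0.42678) = 23.1°, dipping toward SW (azimuth ≈ 234°).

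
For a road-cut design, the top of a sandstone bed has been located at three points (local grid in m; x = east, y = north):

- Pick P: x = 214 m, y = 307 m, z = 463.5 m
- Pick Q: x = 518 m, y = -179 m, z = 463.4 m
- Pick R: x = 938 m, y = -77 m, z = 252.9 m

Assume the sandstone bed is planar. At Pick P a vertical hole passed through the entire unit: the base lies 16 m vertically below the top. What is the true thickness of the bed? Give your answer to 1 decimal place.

14.2 m

Two edge vectors: Pick P→Pick Q = (304, -486, -0.1), Pick P→Pick R = (724, -384, -210.6).
Normal n = (Pick P→Pick Q) × (Pick P→Pick R) = (102313.2, 63950, 235128).
So ∂z/∂x = −n_x/n_z = −0.43514 and ∂z/∂y = −n_y/n_z = −0.27198.
|∇z| = √(a²+b²) = 0.51315, so dip δ = arctan(0.51315) = 27.16°.
True thickness = vertical thickness × cos δ = 16 × cos 27.16° = 14.2 m.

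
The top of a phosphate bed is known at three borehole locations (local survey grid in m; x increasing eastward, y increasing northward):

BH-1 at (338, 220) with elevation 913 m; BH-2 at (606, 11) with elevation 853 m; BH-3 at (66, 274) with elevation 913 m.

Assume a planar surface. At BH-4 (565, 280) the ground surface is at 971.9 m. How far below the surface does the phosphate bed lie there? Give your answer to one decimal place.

18.4 m

Let the plane be z = a·x + b·y + c.
BH-2−BH-1: 268a − 209b = −60;  BH-3−BH-1: −272a + 54b = 0.
Solving gives a = 0.07646, b = 0.38512.
Then c = 913 − a·338 − b·220 = 802.43.
At (565, 280): z_contact = 43.20 + 107.83 + 802.43 = 953.46 m.
Depth below ground = 971.9 − 953.46 = 18.4 m.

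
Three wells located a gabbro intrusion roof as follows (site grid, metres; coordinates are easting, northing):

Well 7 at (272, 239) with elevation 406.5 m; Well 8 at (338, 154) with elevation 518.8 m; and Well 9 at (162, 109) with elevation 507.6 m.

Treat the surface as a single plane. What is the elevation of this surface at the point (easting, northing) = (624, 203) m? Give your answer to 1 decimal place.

Let the plane be z = a·easting + b·northing + c.
Well 8−Well 7: 66a − 85b = 112.3;  Well 9−Well 7: −110a − 130b = 101.1.
Solving gives a = 0.33494, b = −1.06110.
Then c = 406.5 − a·272 − b·239 = 569.00.
At (624, 203): z = 209.0 − 215.4 + 569.00 = 562.6 m.

562.6 m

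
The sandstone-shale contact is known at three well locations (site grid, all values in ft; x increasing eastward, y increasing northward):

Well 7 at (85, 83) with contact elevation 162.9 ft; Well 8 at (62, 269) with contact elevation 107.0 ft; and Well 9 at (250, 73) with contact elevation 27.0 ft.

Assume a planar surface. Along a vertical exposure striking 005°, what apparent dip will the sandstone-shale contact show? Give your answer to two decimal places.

25.54°

Two edge vectors: Well 7→Well 8 = (-23, 186, -55.9), Well 7→Well 9 = (165, -10, -135.9).
Normal n = (Well 7→Well 8) × (Well 7→Well 9) = (-25836.4, -12349.2, -30460).
So ∂z/∂x = −n_x/n_z = −0.84821 and ∂z/∂y = −n_y/n_z = −0.40542.
Unit vector along 005° is (sin 5°, cos 5°) = (0.0872, 0.9962).
Slope in that direction = a·(0.0872) + b·(0.9962) = −0.47781.
Apparent dip = arctan|0.47781| = 25.54° (true dip is 43.2°, so apparent ≤ true as expected).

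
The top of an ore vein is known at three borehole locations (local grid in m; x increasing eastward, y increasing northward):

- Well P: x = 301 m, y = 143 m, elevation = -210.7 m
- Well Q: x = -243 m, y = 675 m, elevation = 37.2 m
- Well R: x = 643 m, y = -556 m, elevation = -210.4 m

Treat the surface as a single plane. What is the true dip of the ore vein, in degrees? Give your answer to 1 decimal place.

Two edge vectors: Well P→Well Q = (-544, 532, 247.9), Well P→Well R = (342, -699, 0.3).
Normal n = (Well P→Well Q) × (Well P→Well R) = (173441.7, 84945, 198312).
So ∂z/∂x = −n_x/n_z = −0.87459 and ∂z/∂y = −n_y/n_z = −0.42834.
Gradient magnitude |∇z| = √(a² + b²) = √(0.76491 + 0.18348) = 0.97385.
True dip = arctan(0.97385) = 44.2°, dipping toward ENE (azimuth ≈ 064°).

44.2°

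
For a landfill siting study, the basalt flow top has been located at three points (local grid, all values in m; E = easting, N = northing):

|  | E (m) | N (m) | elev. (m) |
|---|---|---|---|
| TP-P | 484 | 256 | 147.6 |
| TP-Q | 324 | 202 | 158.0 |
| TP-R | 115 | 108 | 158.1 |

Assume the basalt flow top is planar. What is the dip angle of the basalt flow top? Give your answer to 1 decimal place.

32.2°

Let the plane be z = a·E + b·N + c.
TP-Q−TP-P: −160a − 54b = 10.4;  TP-R−TP-P: −369a − 148b = 10.5.
Solving gives a = −0.25898, b = 0.57475.
Gradient magnitude |∇z| = √(a² + b²) = √(0.06707 + 0.33033) = 0.63040.
True dip = arctan(0.63040) = 32.2°, dipping toward SSE (azimuth ≈ 156°).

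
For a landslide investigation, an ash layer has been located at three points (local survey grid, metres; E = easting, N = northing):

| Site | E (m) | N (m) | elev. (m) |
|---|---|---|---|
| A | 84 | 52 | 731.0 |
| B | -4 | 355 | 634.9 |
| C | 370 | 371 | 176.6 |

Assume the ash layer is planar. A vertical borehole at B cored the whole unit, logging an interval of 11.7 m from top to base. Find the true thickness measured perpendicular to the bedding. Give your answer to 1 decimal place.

Two edge vectors: A→B = (-88, 303, -96.1), A→C = (286, 319, -554.4).
Normal n = (A→B) × (A→C) = (-137327.3, -76271.8, -114730).
So ∂z/∂E = −n_x/n_z = −1.19696 and ∂z/∂N = −n_y/n_z = −0.66479.
|∇z| = √(a²+b²) = 1.36918, so dip δ = arctan(1.36918) = 53.86°.
True thickness = vertical thickness × cos δ = 11.7 × cos 53.86° = 6.9 m.

6.9 m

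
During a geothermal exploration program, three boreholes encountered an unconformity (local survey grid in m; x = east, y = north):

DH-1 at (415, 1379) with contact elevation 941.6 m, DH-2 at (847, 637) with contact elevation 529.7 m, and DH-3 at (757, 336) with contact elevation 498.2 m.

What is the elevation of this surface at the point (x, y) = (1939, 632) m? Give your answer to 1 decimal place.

Two edge vectors: DH-1→DH-2 = (432, -742, -411.9), DH-1→DH-3 = (342, -1043, -443.4).
Normal n = (DH-1→DH-2) × (DH-1→DH-3) = (-100608.9, 50679, -196812).
So ∂z/∂x = −n_x/n_z = −0.511193 and ∂z/∂y = −n_y/n_z = 0.257500.
Intercept c from DH-1: 941.6 + 212.15 − 355.09 = 798.65.
At (1939, 632): z = −991.2 + 162.7 + 798.65 = -29.8 m.

-29.8 m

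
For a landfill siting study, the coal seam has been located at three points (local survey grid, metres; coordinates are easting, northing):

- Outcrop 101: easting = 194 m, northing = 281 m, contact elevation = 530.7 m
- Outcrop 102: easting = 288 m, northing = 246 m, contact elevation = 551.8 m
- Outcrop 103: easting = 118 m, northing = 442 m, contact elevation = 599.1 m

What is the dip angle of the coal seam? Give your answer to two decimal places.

Let the plane be z = a·easting + b·northing + c.
Outcrop 102−Outcrop 101: 94a − 35b = 21.1;  Outcrop 103−Outcrop 101: −76a + 161b = 68.4.
Solving gives a = 0.46425, b = 0.64400.
Gradient magnitude |∇z| = √(a² + b²) = √(0.21553 + 0.41473) = 0.79389.
True dip = arctan(0.79389) = 38.45°, dipping toward SW (azimuth ≈ 216°).

38.45°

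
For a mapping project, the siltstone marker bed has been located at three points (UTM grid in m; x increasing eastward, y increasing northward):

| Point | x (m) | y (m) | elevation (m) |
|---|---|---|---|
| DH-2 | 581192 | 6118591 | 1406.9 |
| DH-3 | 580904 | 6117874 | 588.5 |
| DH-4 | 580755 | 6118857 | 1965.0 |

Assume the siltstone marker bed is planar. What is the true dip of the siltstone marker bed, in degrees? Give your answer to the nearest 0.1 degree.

54.6°

Let the plane be z = a·x + b·y + c.
DH-3−DH-2: −288a − 717b = −818.4;  DH-4−DH-2: −437a + 266b = 558.1.
Solving gives a = −0.46793, b = 1.32938.
Gradient magnitude |∇z| = √(a² + b²) = √(0.21896 + 1.76725) = 1.40933.
True dip = arctan(1.40933) = 54.6°, dipping toward SSE (azimuth ≈ 161°).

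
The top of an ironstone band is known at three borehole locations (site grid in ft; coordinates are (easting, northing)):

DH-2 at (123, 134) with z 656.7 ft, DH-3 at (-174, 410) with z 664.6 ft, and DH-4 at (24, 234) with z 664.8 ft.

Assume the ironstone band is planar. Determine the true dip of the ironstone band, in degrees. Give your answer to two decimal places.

42.46°

Two edge vectors: DH-2→DH-3 = (-297, 276, 7.9), DH-2→DH-4 = (-99, 100, 8.1).
Normal n = (DH-2→DH-3) × (DH-2→DH-4) = (1445.6, 1623.6, -2376).
So ∂z/∂E = −n_x/n_z = 0.60842 and ∂z/∂N = −n_y/n_z = 0.68333.
Gradient magnitude |∇z| = √(a² + b²) = √(0.37017 + 0.46694) = 0.91494.
True dip = arctan(0.91494) = 42.46°, dipping toward SW (azimuth ≈ 222°).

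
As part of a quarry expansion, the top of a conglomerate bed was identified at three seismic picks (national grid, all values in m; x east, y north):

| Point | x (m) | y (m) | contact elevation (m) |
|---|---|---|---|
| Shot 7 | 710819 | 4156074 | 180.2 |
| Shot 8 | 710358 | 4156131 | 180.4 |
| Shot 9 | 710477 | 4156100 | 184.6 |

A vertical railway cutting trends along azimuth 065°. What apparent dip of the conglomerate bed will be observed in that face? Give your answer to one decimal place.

8.0°

Let the plane be z = a·x + b·y + c.
Shot 8−Shot 7: −461a + 57b = 0.2;  Shot 9−Shot 7: −342a + 26b = 4.4.
Solving gives a = −0.03271, b = −0.26105.
Unit vector along 065° is (sin 65°, cos 65°) = (0.9063, 0.4226).
Slope in that direction = a·(0.9063) + b·(0.4226) = −0.13997.
Apparent dip = arctan|0.13997| = 8.0° (true dip is 14.7°, so apparent ≤ true as expected).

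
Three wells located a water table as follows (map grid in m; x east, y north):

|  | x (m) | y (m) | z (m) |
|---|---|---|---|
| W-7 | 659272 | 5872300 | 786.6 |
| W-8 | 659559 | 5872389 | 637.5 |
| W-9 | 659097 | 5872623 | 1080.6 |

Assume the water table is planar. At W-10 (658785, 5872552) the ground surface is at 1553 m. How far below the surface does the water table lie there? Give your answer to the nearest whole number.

Let the plane be z = a·x + b·y + c.
W-8−W-7: 287a + 89b = −149.1;  W-9−W-7: −175a + 323b = 294.
Solving gives a = −0.68644298, b = 0.53830489.
Then c = 786.6 − a·659272 − b·5872300 = −2707748.56.
At (658785, 5872552): z_contact = −452218.3 + 3161223.4 − 2707748.56 = 1256.6 m.
Depth below ground = 1553 − 1256.6 = 296 m.

296 m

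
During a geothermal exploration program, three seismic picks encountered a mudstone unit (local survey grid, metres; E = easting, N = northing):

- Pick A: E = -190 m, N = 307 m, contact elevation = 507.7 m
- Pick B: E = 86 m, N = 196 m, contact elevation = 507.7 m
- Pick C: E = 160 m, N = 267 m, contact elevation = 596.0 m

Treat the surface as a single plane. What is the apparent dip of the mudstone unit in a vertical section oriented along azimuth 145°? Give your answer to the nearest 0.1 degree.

27.3°

Let the plane be z = a·E + b·N + c.
Pick B−Pick A: 276a − 111b = 0;  Pick C−Pick A: 350a − 40b = 88.3.
Solving gives a = 0.35244, b = 0.87633.
Unit vector along 145° is (sin 145°, cos 145°) = (0.5736, -0.8192).
Slope in that direction = a·(0.5736) + b·(-0.8192) = −0.51570.
Apparent dip = arctan|0.51570| = 27.3° (true dip is 43.4°, so apparent ≤ true as expected).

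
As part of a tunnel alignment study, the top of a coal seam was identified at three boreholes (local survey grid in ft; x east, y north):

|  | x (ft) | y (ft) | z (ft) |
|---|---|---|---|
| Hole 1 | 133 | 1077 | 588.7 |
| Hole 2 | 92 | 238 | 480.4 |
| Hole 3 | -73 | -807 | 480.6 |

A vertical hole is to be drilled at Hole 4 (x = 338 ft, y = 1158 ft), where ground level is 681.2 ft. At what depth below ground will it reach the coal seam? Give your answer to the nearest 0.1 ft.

320.4 ft

Two edge vectors: Hole 1→Hole 2 = (-41, -839, -108.3), Hole 1→Hole 3 = (-206, -1884, -108.1).
Normal n = (Hole 1→Hole 2) × (Hole 1→Hole 3) = (-113341.3, 17877.7, -95590).
So ∂z/∂x = −n_x/n_z = −1.185702 and ∂z/∂y = −n_y/n_z = 0.187025.
Intercept c from Hole 1: 588.7 + 157.70 − 201.43 = 544.97.
At (338, 1158): z_contact = −400.77 + 216.57 + 544.97 = 360.78 ft.
Depth below ground = 681.2 − 360.78 = 320.4 ft.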